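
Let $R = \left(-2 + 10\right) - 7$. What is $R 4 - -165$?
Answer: $169$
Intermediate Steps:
$R = 1$ ($R = 8 - 7 = 1$)
$R 4 - -165 = 1 \cdot 4 - -165 = 4 + 165 = 169$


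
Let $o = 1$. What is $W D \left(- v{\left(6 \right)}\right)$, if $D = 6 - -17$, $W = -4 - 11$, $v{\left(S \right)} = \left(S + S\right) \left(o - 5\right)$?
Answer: $-16560$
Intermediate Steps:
$v{\left(S \right)} = - 8 S$ ($v{\left(S \right)} = \left(S + S\right) \left(1 - 5\right) = 2 S \left(-4\right) = - 8 S$)
$W = -15$ ($W = -4 - 11 = -15$)
$D = 23$ ($D = 6 + 17 = 23$)
$W D \left(- v{\left(6 \right)}\right) = \left(-15\right) 23 \left(- \left(-8\right) 6\right) = - 345 \left(\left(-1\right) \left(-48\right)\right) = \left(-345\right) 48 = -16560$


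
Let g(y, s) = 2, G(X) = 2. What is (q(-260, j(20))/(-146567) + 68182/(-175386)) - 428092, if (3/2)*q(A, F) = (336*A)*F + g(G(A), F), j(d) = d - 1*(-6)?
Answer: -1834031948581951/4284299977 ≈ -4.2808e+5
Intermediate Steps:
j(d) = 6 + d (j(d) = d + 6 = 6 + d)
q(A, F) = 4/3 + 224*A*F (q(A, F) = 2*((336*A)*F + 2)/3 = 2*(336*A*F + 2)/3 = 2*(2 + 336*A*F)/3 = 4/3 + 224*A*F)
(q(-260, j(20))/(-146567) + 68182/(-175386)) - 428092 = ((4/3 + 224*(-260)*(6 + 20))/(-146567) + 68182/(-175386)) - 428092 = ((4/3 + 224*(-260)*26)*(-1/146567) + 68182*(-1/175386)) - 428092 = ((4/3 - 1514240)*(-1/146567) - 34091/87693) - 428092 = (-4542716/3*(-1/146567) - 34091/87693) - 428092 = (4542716/439701 - 34091/87693) - 428092 = 42597171933/4284299977 - 428092 = -1834031948581951/4284299977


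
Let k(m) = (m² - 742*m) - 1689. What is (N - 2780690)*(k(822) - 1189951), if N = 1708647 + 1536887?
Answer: -523358562720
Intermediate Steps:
k(m) = -1689 + m² - 742*m
N = 3245534
(N - 2780690)*(k(822) - 1189951) = (3245534 - 2780690)*((-1689 + 822² - 742*822) - 1189951) = 464844*((-1689 + 675684 - 609924) - 1189951) = 464844*(64071 - 1189951) = 464844*(-1125880) = -523358562720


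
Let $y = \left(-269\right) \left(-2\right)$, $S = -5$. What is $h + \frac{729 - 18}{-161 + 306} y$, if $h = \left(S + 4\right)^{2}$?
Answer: $\frac{382663}{145} \approx 2639.1$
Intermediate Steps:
$h = 1$ ($h = \left(-5 + 4\right)^{2} = \left(-1\right)^{2} = 1$)
$y = 538$
$h + \frac{729 - 18}{-161 + 306} y = 1 + \frac{729 - 18}{-161 + 306} \cdot 538 = 1 + \frac{711}{145} \cdot 538 = 1 + \frac{382518}{145} = \frac{382663}{145}$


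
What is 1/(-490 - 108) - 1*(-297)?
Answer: 177605/598 ≈ 297.00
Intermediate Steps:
1/(-490 - 108) - 1*(-297) = 1/(-598) + 297 = -1/598 + 297 = 177605/598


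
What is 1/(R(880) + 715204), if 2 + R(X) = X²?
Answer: 1/1489602 ≈ 6.7132e-7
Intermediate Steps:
R(X) = -2 + X²
1/(R(880) + 715204) = 1/((-2 + 880²) + 715204) = 1/((-2 + 774400) + 715204) = 1/(774398 + 715204) = 1/1489602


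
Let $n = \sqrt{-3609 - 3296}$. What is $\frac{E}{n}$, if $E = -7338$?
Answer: $\frac{7338 i \sqrt{6905}}{6905} \approx 88.307 i$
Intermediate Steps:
$n = i \sqrt{6905}$ ($n = \sqrt{-6905} = i \sqrt{6905} \approx 83.096 i$)
$\frac{E}{n} = - \frac{7338}{i \sqrt{6905}} = - 7338 \left(- \frac{i \sqrt{6905}}{6905}\right) = \frac{7338 i \sqrt{6905}}{6905}$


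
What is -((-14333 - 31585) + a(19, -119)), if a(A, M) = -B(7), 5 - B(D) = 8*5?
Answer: 45883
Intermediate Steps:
B(D) = -35 (B(D) = 5 - 8*5 = 5 - 1*40 = 5 - 40 = -35)
a(A, M) = 35 (a(A, M) = -1*(-35) = 35)
-((-14333 - 31585) + a(19, -119)) = -((-14333 - 31585) + 35) = -(-45918 + 35) = -1*(-45883) = 45883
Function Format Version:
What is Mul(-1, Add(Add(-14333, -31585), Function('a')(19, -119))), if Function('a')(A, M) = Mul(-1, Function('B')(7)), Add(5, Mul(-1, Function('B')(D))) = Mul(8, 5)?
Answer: 45883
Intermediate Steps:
Function('B')(D) = -35 (Function('B')(D) = Add(5, Mul(-1, Mul(8, 5))) = Add(5, Mul(-1, 40)) = Add(5, -40) = -35)
Function('a')(A, M) = 35 (Function('a')(A, M) = Mul(-1, -35) = 35)
Mul(-1, Add(Add(-14333, -31585), Function('a')(19, -119))) = Mul(-1, Add(Add(-14333, -31585), 35)) = Mul(-1, Add(-45918, 35)) = Mul(-1, -45883) = 45883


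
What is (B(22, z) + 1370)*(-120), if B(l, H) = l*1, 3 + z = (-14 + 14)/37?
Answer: -167040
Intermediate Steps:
z = -3 (z = -3 + (-14 + 14)/37 = -3 + 0*(1/37) = -3 + 0 = -3)
B(l, H) = l
(B(22, z) + 1370)*(-120) = (22 + 1370)*(-120) = 1392*(-120) = -167040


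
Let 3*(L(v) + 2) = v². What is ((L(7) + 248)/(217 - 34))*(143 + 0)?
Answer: 112541/549 ≈ 204.99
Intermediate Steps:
L(v) = -2 + v²/3
((L(7) + 248)/(217 - 34))*(143 + 0) = (((-2 + (⅓)*7²) + 248)/(217 - 34))*(143 + 0) = (((-2 + (⅓)*49) + 248)/183)*143 = (((-2 + 49/3) + 248)*(1/183))*143 = ((43/3 + 248)*(1/183))*143 = ((787/3)*(1/183))*143 = (787/549)*143 = 112541/549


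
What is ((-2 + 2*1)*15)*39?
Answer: 0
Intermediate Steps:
((-2 + 2*1)*15)*39 = ((-2 + 2)*15)*39 = (0*15)*39 = 0*39 = 0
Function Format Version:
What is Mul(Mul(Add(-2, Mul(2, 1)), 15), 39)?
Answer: 0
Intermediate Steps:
Mul(Mul(Add(-2, Mul(2, 1)), 15), 39) = Mul(Mul(Add(-2, 2), 15), 39) = Mul(Mul(0, 15), 39) = Mul(0, 39) = 0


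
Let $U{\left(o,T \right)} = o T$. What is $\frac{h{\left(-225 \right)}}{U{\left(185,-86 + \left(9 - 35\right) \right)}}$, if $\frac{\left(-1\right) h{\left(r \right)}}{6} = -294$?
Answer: $- \frac{63}{740} \approx -0.085135$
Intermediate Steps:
$h{\left(r \right)} = 1764$ ($h{\left(r \right)} = \left(-6\right) \left(-294\right) = 1764$)
$U{\left(o,T \right)} = T o$
$\frac{h{\left(-225 \right)}}{U{\left(185,-86 + \left(9 - 35\right) \right)}} = \frac{1764}{\left(-86 + \left(9 - 35\right)\right) 185} = \frac{1764}{\left(-86 - 26\right) 185} = \frac{1764}{\left(-112\right) 185} = \frac{1764}{-20720} = 1764 \left(- \frac{1}{20720}\right) = - \frac{63}{740}$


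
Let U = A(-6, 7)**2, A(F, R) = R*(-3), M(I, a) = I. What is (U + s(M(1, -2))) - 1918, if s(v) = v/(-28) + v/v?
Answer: -41329/28 ≈ -1476.0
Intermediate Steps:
A(F, R) = -3*R
s(v) = 1 - v/28 (s(v) = v*(-1/28) + 1 = -v/28 + 1 = 1 - v/28)
U = 441 (U = (-3*7)**2 = (-21)**2 = 441)
(U + s(M(1, -2))) - 1918 = (441 + (1 - 1/28*1)) - 1918 = (441 + (1 - 1/28)) - 1918 = (441 + 27/28) - 1918 = 12375/28 - 1918 = -41329/28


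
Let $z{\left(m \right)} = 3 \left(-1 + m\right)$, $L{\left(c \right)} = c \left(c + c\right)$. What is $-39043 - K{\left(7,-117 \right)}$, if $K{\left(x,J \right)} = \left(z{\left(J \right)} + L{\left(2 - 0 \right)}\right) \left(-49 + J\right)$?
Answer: $-96479$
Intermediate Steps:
$L{\left(c \right)} = 2 c^{2}$ ($L{\left(c \right)} = c 2 c = 2 c^{2}$)
$z{\left(m \right)} = -3 + 3 m$
$K{\left(x,J \right)} = \left(-49 + J\right) \left(5 + 3 J\right)$ ($K{\left(x,J \right)} = \left(\left(-3 + 3 J\right) + 2 \left(2 - 0\right)^{2}\right) \left(-49 + J\right) = \left(\left(-3 + 3 J\right) + 2 \left(2 + 0\right)^{2}\right) \left(-49 + J\right) = \left(\left(-3 + 3 J\right) + 2 \cdot 2^{2}\right) \left(-49 + J\right) = \left(\left(-3 + 3 J\right) + 2 \cdot 4\right) \left(-49 + J\right) = \left(\left(-3 + 3 J\right) + 8\right) \left(-49 + J\right) = \left(5 + 3 J\right) \left(-49 + J\right) = \left(-49 + J\right) \left(5 + 3 J\right)$)
$-39043 - K{\left(7,-117 \right)} = -39043 - \left(-245 - -16614 + 3 \left(-117\right)^{2}\right) = -39043 - \left(-245 + 16614 + 3 \cdot 13689\right) = -39043 - \left(-245 + 16614 + 41067\right) = -39043 - 57436 = -96479$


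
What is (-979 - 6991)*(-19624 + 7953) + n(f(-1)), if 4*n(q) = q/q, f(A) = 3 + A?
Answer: 372071481/4 ≈ 9.3018e+7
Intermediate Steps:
n(q) = ¼ (n(q) = (q/q)/4 = (¼)*1 = ¼)
(-979 - 6991)*(-19624 + 7953) + n(f(-1)) = (-979 - 6991)*(-19624 + 7953) + ¼ = -7970*(-11671) + ¼ = 93017870 + ¼ = 372071481/4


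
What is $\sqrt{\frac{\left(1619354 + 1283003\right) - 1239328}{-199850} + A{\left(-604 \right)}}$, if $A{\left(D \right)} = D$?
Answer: $\frac{i \sqrt{978245197426}}{39970} \approx 24.745 i$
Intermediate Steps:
$\sqrt{\frac{\left(1619354 + 1283003\right) - 1239328}{-199850} + A{\left(-604 \right)}} = \sqrt{\frac{\left(1619354 + 1283003\right) - 1239328}{-199850} - 604} = \sqrt{\left(2902357 - 1239328\right) \left(- \frac{1}{199850}\right) - 604} = \sqrt{1663029 \left(- \frac{1}{199850}\right) - 604} = \sqrt{- \frac{1663029}{199850} - 604} = \sqrt{- \frac{122372429}{199850}} = \frac{i \sqrt{978245197426}}{39970}$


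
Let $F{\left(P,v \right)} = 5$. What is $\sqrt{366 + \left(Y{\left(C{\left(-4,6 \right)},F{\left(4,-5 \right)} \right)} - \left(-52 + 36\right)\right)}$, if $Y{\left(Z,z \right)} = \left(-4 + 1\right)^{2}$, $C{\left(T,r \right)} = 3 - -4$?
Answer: $\sqrt{391} \approx 19.774$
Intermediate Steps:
$C{\left(T,r \right)} = 7$ ($C{\left(T,r \right)} = 3 + 4 = 7$)
$Y{\left(Z,z \right)} = 9$ ($Y{\left(Z,z \right)} = \left(-3\right)^{2} = 9$)
$\sqrt{366 + \left(Y{\left(C{\left(-4,6 \right)},F{\left(4,-5 \right)} \right)} - \left(-52 + 36\right)\right)} = \sqrt{366 + \left(9 - \left(-52 + 36\right)\right)} = \sqrt{366 + \left(9 - -16\right)} = \sqrt{366 + \left(9 + 16\right)} = \sqrt{366 + 25} = \sqrt{391}$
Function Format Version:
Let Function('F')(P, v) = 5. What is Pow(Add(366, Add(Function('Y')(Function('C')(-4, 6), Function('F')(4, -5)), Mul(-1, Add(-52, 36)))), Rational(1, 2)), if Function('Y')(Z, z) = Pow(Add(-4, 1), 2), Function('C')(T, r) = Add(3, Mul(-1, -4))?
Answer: Pow(391, Rational(1, 2)) ≈ 19.774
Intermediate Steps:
Function('C')(T, r) = 7 (Function('C')(T, r) = Add(3, 4) = 7)
Function('Y')(Z, z) = 9 (Function('Y')(Z, z) = Pow(-3, 2) = 9)
Pow(Add(366, Add(Function('Y')(Function('C')(-4, 6), Function('F')(4, -5)), Mul(-1, Add(-52, 36)))), Rational(1, 2)) = Pow(Add(366, Add(9, Mul(-1, Add(-52, 36)))), Rational(1, 2)) = Pow(Add(366, Add(9, Mul(-1, -16))), Rational(1, 2)) = Pow(Add(366, Add(9, 16)), Rational(1, 2)) = Pow(Add(366, 25), Rational(1, 2)) = Pow(391, Rational(1, 2))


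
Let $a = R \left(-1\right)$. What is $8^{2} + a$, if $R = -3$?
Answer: $67$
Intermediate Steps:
$a = 3$ ($a = \left(-3\right) \left(-1\right) = 3$)
$8^{2} + a = 8^{2} + 3 = 64 + 3 = 67$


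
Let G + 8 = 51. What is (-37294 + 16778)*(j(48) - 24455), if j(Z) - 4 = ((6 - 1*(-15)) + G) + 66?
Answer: 498969636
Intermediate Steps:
G = 43 (G = -8 + 51 = 43)
j(Z) = 134 (j(Z) = 4 + (((6 - 1*(-15)) + 43) + 66) = 4 + (((6 + 15) + 43) + 66) = 4 + ((21 + 43) + 66) = 4 + (64 + 66) = 4 + 130 = 134)
(-37294 + 16778)*(j(48) - 24455) = (-37294 + 16778)*(134 - 24455) = -20516*(-24321) = 498969636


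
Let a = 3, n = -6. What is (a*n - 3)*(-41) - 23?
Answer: 838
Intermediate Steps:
(a*n - 3)*(-41) - 23 = (3*(-6) - 3)*(-41) - 23 = (-18 - 3)*(-41) - 23 = -21*(-41) - 23 = 861 - 23 = 838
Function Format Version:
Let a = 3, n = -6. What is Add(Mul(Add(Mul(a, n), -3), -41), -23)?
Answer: 838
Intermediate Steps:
Add(Mul(Add(Mul(a, n), -3), -41), -23) = Add(Mul(Add(Mul(3, -6), -3), -41), -23) = Add(Mul(Add(-18, -3), -41), -23) = Add(Mul(-21, -41), -23) = Add(861, -23) = 838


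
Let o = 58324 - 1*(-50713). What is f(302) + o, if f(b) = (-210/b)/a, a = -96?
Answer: 526866819/4832 ≈ 1.0904e+5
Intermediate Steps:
f(b) = 35/(16*b) (f(b) = -210/b/(-96) = -210/b*(-1/96) = 35/(16*b))
o = 109037 (o = 58324 + 50713 = 109037)
f(302) + o = (35/16)/302 + 109037 = (35/16)*(1/302) + 109037 = 35/4832 + 109037 = 526866819/4832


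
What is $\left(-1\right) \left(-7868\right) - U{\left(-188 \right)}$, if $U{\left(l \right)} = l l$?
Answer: $-27476$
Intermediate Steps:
$U{\left(l \right)} = l^{2}$
$\left(-1\right) \left(-7868\right) - U{\left(-188 \right)} = \left(-1\right) \left(-7868\right) - \left(-188\right)^{2} = 7868 - 35344 = -27476$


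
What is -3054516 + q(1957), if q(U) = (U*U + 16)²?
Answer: 14667862863709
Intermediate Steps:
q(U) = (16 + U²)² (q(U) = (U² + 16)² = (16 + U²)²)
-3054516 + q(1957) = -3054516 + (16 + 1957²)² = -3054516 + (16 + 3829849)² = -3054516 + 3829865² = -3054516 + 14667865918225 = 14667862863709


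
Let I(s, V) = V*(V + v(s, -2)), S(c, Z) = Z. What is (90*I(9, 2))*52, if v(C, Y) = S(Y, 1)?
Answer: 28080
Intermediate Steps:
v(C, Y) = 1
I(s, V) = V*(1 + V) (I(s, V) = V*(V + 1) = V*(1 + V))
(90*I(9, 2))*52 = (90*(2*(1 + 2)))*52 = (90*(2*3))*52 = (90*6)*52 = 540*52 = 28080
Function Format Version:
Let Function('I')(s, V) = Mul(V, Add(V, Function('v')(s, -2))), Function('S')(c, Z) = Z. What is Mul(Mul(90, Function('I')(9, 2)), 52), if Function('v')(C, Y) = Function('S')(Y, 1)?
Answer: 28080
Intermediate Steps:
Function('v')(C, Y) = 1
Function('I')(s, V) = Mul(V, Add(1, V)) (Function('I')(s, V) = Mul(V, Add(V, 1)) = Mul(V, Add(1, V)))
Mul(Mul(90, Function('I')(9, 2)), 52) = Mul(Mul(90, Mul(2, Add(1, 2))), 52) = Mul(Mul(90, Mul(2, 3)), 52) = Mul(Mul(90, 6), 52) = Mul(540, 52) = 28080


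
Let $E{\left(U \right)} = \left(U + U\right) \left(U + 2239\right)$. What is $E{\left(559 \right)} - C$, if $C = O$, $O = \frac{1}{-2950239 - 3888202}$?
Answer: $\frac{21391764952325}{6838441} \approx 3.1282 \cdot 10^{6}$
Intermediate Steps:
$E{\left(U \right)} = 2 U \left(2239 + U\right)$
$O = - \frac{1}{6838441}$ ($O = \frac{1}{-6838441} = - \frac{1}{6838441} \approx -1.4623 \cdot 10^{-7}$)
$C = - \frac{1}{6838441} \approx -1.4623 \cdot 10^{-7}$
$E{\left(559 \right)} - C = 2 \cdot 559 \left(2239 + 559\right) - - \frac{1}{6838441} = 2 \cdot 559 \cdot 2798 + \frac{1}{6838441} = 3128164 + \frac{1}{6838441} = \frac{21391764952325}{6838441}$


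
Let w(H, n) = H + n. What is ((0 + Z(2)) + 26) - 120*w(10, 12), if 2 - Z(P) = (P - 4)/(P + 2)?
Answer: -5223/2 ≈ -2611.5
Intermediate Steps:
Z(P) = 2 - (-4 + P)/(2 + P) (Z(P) = 2 - (P - 4)/(P + 2) = 2 - (-4 + P)/(2 + P))
((0 + Z(2)) + 26) - 120*w(10, 12) = ((0 + (8 + 2)/(2 + 2)) + 26) - 120*(10 + 12) = ((0 + 10/4) + 26) - 120*22 = ((0 + (¼)*10) + 26) - 2640 = ((0 + 5/2) + 26) - 2640 = (5/2 + 26) - 2640 = 57/2 - 2640 = -5223/2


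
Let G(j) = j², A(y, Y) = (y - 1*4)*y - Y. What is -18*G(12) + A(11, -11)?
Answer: -2504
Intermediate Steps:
A(y, Y) = -Y + y*(-4 + y) (A(y, Y) = (y - 4)*y - Y = (-4 + y)*y - Y = y*(-4 + y) - Y = -Y + y*(-4 + y))
-18*G(12) + A(11, -11) = -18*12² + (11² - 1*(-11) - 4*11) = -18*144 + (121 + 11 - 44) = -2592 + 88 = -2504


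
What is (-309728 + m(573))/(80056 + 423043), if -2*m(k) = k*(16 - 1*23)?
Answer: -615445/1006198 ≈ -0.61165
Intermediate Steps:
m(k) = 7*k/2 (m(k) = -k*(16 - 1*23)/2 = -k*(16 - 23)/2 = -k*(-7)/2 = -(-7)*k/2 = 7*k/2)
(-309728 + m(573))/(80056 + 423043) = (-309728 + (7/2)*573)/(80056 + 423043) = (-309728 + 4011/2)/503099 = -615445/2*1/503099 = -615445/1006198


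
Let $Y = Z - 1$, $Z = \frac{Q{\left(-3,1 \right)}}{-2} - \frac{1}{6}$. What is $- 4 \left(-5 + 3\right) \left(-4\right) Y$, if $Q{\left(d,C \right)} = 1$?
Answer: $\frac{160}{3} \approx 53.333$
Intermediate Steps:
$Z = - \frac{2}{3}$ ($Z = 1 \frac{1}{-2} - \frac{1}{6} = 1 \left(- \frac{1}{2}\right) - \frac{1}{6} = - \frac{1}{2} - \frac{1}{6} = - \frac{2}{3} \approx -0.66667$)
$Y = - \frac{5}{3}$ ($Y = - \frac{2}{3} - 1 = - \frac{5}{3} \approx -1.6667$)
$- 4 \left(-5 + 3\right) \left(-4\right) Y = - 4 \left(-5 + 3\right) \left(-4\right) \left(- \frac{5}{3}\right) = - 4 \left(\left(-2\right) \left(-4\right)\right) \left(- \frac{5}{3}\right) = \left(-4\right) 8 \left(- \frac{5}{3}\right) = \left(-32\right) \left(- \frac{5}{3}\right) = \frac{160}{3}$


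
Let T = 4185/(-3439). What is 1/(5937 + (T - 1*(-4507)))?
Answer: 3439/35912731 ≈ 9.5760e-5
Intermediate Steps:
T = -4185/3439 (T = 4185*(-1/3439) = -4185/3439 ≈ -1.2169)
1/(5937 + (T - 1*(-4507))) = 1/(5937 + (-4185/3439 - 1*(-4507))) = 1/(5937 + (-4185/3439 + 4507)) = 1/(5937 + 15495388/3439) = 1/(35912731/3439) = 3439/35912731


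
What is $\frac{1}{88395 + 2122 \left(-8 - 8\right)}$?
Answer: $\frac{1}{54443} \approx 1.8368 \cdot 10^{-5}$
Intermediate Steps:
$\frac{1}{88395 + 2122 \left(-8 - 8\right)} = \frac{1}{88395 + 2122 \left(-16\right)} = \frac{1}{88395 - 33952} = \frac{1}{54443}$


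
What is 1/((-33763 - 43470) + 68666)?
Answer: -1/8567 ≈ -0.00011673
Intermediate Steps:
1/((-33763 - 43470) + 68666) = 1/(-77233 + 68666) = 1/(-8567) = -1/8567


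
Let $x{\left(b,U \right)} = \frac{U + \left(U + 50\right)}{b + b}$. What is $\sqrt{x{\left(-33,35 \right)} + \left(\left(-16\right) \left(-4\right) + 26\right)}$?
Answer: $\frac{\sqrt{10670}}{11} \approx 9.3905$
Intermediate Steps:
$x{\left(b,U \right)} = \frac{50 + 2 U}{2 b}$ ($x{\left(b,U \right)} = \frac{U + \left(50 + U\right)}{2 b} = \left(50 + 2 U\right) \frac{1}{2 b} = \frac{50 + 2 U}{2 b}$)
$\sqrt{x{\left(-33,35 \right)} + \left(\left(-16\right) \left(-4\right) + 26\right)} = \sqrt{\frac{25 + 35}{-33} + \left(\left(-16\right) \left(-4\right) + 26\right)} = \sqrt{\left(- \frac{1}{33}\right) 60 + \left(64 + 26\right)} = \sqrt{- \frac{20}{11} + 90} = \sqrt{\frac{970}{11}} = \frac{\sqrt{10670}}{11}$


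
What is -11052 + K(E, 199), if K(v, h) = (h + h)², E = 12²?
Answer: 147352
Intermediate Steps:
E = 144
K(v, h) = 4*h² (K(v, h) = (2*h)² = 4*h²)
-11052 + K(E, 199) = -11052 + 4*199² = -11052 + 4*39601 = -11052 + 158404 = 147352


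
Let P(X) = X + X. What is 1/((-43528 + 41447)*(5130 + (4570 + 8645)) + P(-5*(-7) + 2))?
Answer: -1/38175871 ≈ -2.6195e-8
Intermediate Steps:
P(X) = 2*X
1/((-43528 + 41447)*(5130 + (4570 + 8645)) + P(-5*(-7) + 2)) = 1/((-43528 + 41447)*(5130 + (4570 + 8645)) + 2*(-5*(-7) + 2)) = 1/(-2081*(5130 + 13215) + 2*(35 + 2)) = 1/(-2081*18345 + 2*37) = 1/(-38175945 + 74) = 1/(-38175871) = -1/38175871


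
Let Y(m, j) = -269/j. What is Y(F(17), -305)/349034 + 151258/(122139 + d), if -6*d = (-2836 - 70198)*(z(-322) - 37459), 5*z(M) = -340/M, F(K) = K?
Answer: -9016529873473/27381179779786735 ≈ -0.00032930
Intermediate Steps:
z(M) = -68/M (z(M) = (-340/M)/5 = -68/M)
d = -220229097205/483 (d = -(-2836 - 70198)*(-68/(-322) - 37459)/6 = -(-36517)*(-68*(-1/322) - 37459)/3 = -(-36517)*(34/161 - 37459)/3 = -(-36517)*(-6030865)/(3*161) = -1/6*440458194410/161 = -220229097205/483 ≈ -4.5596e+8)
Y(F(17), -305)/349034 + 151258/(122139 + d) = -269/(-305)/349034 + 151258/(122139 - 220229097205/483) = -269*(-1/305)*(1/349034) + 151258/(-220170104068/483) = (269/305)*(1/349034) + 151258*(-483/220170104068) = 269/106455370 - 36528807/110085052034 = -9016529873473/27381179779786735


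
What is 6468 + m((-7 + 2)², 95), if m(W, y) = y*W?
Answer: 8843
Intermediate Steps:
m(W, y) = W*y
6468 + m((-7 + 2)², 95) = 6468 + (-7 + 2)²*95 = 6468 + (-5)²*95 = 6468 + 25*95 = 6468 + 2375 = 8843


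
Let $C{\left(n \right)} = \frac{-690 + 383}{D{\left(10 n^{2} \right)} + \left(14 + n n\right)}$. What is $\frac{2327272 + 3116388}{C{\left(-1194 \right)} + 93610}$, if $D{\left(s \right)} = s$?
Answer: $\frac{85367530556600}{1467992955793} \approx 58.153$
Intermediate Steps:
$C{\left(n \right)} = - \frac{307}{14 + 11 n^{2}}$ ($C{\left(n \right)} = \frac{-690 + 383}{10 n^{2} + \left(14 + n n\right)} = - \frac{307}{10 n^{2} + \left(14 + n^{2}\right)} = - \frac{307}{14 + 11 n^{2}}$)
$\frac{2327272 + 3116388}{C{\left(-1194 \right)} + 93610} = \frac{2327272 + 3116388}{- \frac{307}{14 + 11 \left(-1194\right)^{2}} + 93610} = \frac{5443660}{- \frac{307}{14 + 11 \cdot 1425636} + 93610} = \frac{5443660}{- \frac{307}{14 + 15681996} + 93610} = \frac{5443660}{- \frac{307}{15682010} + 93610} = \frac{5443660}{\frac{1467992955793}{15682010}} = 5443660 \cdot \frac{15682010}{1467992955793} = \frac{85367530556600}{1467992955793}$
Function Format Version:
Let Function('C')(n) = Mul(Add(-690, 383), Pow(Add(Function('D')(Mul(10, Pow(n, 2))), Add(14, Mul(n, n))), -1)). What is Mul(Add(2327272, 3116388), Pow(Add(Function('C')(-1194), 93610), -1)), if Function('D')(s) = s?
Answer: Rational(85367530556600, 1467992955793) ≈ 58.153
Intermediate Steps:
Function('C')(n) = Mul(-307, Pow(Add(14, Mul(11, Pow(n, 2))), -1)) (Function('C')(n) = Mul(Add(-690, 383), Pow(Add(Mul(10, Pow(n, 2)), Add(14, Mul(n, n))), -1)) = Mul(-307, Pow(Add(Mul(10, Pow(n, 2)), Add(14, Pow(n, 2))), -1)) = Mul(-307, Pow(Add(14, Mul(11, Pow(n, 2))), -1)))
Mul(Add(2327272, 3116388), Pow(Add(Function('C')(-1194), 93610), -1)) = Mul(Add(2327272, 3116388), Pow(Add(Mul(-307, Pow(Add(14, Mul(11, Pow(-1194, 2))), -1)), 93610), -1)) = Mul(5443660, Pow(Add(Mul(-307, Pow(Add(14, Mul(11, 1425636)), -1)), 93610), -1)) = Mul(5443660, Pow(Add(Mul(-307, Pow(Add(14, 15681996), -1)), 93610), -1)) = Mul(5443660, Pow(Add(Mul(-307, Pow(15682010, -1)), 93610), -1)) = Mul(5443660, Pow(Add(Mul(-307, Rational(1, 15682010)), 93610), -1)) = Mul(5443660, Pow(Add(Rational(-307, 15682010), 93610), -1)) = Mul(5443660, Pow(Rational(1467992955793, 15682010), -1)) = Mul(5443660, Rational(15682010, 1467992955793)) = Rational(85367530556600, 1467992955793)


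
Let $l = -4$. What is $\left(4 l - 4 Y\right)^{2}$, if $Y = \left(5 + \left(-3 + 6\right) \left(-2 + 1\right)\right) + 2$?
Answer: $1024$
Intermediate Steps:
$Y = 4$ ($Y = \left(5 + 3 \left(-1\right)\right) + 2 = \left(5 - 3\right) + 2 = 2 + 2 = 4$)
$\left(4 l - 4 Y\right)^{2} = \left(4 \left(-4\right) - 16\right)^{2} = \left(-16 - 16\right)^{2} = \left(-32\right)^{2} = 1024$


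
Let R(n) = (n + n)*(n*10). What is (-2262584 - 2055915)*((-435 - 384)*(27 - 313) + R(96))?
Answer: -1807525030446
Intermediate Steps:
R(n) = 20*n² (R(n) = (2*n)*(10*n) = 20*n²)
(-2262584 - 2055915)*((-435 - 384)*(27 - 313) + R(96)) = (-2262584 - 2055915)*((-435 - 384)*(27 - 313) + 20*96²) = -4318499*(-819*(-286) + 20*9216) = -4318499*(234234 + 184320) = -4318499*418554 = -1807525030446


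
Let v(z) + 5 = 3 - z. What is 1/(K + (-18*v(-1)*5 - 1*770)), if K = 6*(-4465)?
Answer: -1/27470 ≈ -3.6403e-5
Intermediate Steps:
v(z) = -2 - z (v(z) = -5 + (3 - z) = -2 - z)
K = -26790
1/(K + (-18*v(-1)*5 - 1*770)) = 1/(-26790 + (-18*(-2 - 1*(-1))*5 - 1*770)) = 1/(-26790 + (-18*(-2 + 1)*5 - 770)) = 1/(-26790 + (-18*(-1)*5 - 770)) = 1/(-26790 + (18*5 - 770)) = 1/(-26790 + (90 - 770)) = 1/(-26790 - 680) = 1/(-27470) = -1/27470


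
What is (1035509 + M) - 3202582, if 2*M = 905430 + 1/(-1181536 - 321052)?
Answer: -5151947517009/3005176 ≈ -1.7144e+6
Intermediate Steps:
M = 1360488252839/3005176 (M = (905430 + 1/(-1181536 - 321052))/2 = (905430 + 1/(-1502588))/2 = (905430 - 1/1502588)/2 = (1/2)*(1360488252839/1502588) = 1360488252839/3005176 ≈ 4.5272e+5)
(1035509 + M) - 3202582 = (1035509 + 1360488252839/3005176) - 3202582 = 4472375047423/3005176 - 3202582 = -5151947517009/3005176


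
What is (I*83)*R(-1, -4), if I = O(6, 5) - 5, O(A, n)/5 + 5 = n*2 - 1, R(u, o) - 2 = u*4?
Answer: -2490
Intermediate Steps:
R(u, o) = 2 + 4*u (R(u, o) = 2 + u*4 = 2 + 4*u)
O(A, n) = -30 + 10*n (O(A, n) = -25 + 5*(n*2 - 1) = -25 + 5*(2*n - 1) = -25 + 5*(-1 + 2*n) = -25 + (-5 + 10*n) = -30 + 10*n)
I = 15 (I = (-30 + 10*5) - 5 = (-30 + 50) - 5 = 20 - 5 = 15)
(I*83)*R(-1, -4) = (15*83)*(2 + 4*(-1)) = 1245*(2 - 4) = 1245*(-2) = -2490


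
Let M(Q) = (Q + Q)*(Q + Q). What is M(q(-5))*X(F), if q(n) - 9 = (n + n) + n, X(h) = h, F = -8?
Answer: -1152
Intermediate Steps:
q(n) = 9 + 3*n (q(n) = 9 + ((n + n) + n) = 9 + (2*n + n) = 9 + 3*n)
M(Q) = 4*Q² (M(Q) = (2*Q)*(2*Q) = 4*Q²)
M(q(-5))*X(F) = (4*(9 + 3*(-5))²)*(-8) = (4*(9 - 15)²)*(-8) = (4*(-6)²)*(-8) = (4*36)*(-8) = 144*(-8) = -1152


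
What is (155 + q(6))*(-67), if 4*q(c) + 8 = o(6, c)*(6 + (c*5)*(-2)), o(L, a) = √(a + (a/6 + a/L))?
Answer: -10251 + 1809*√2 ≈ -7692.7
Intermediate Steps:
o(L, a) = √(7*a/6 + a/L) (o(L, a) = √(a + (a*(⅙) + a/L)) = √(a + (a/6 + a/L)) = √(7*a/6 + a/L))
q(c) = -2 + √3*√c*(6 - 10*c)/6 (q(c) = -2 + ((√6*√(c*(6 + 7*6)/6)/6)*(6 + (c*5)*(-2)))/4 = -2 + ((√6*√(c*(⅙)*(6 + 42))/6)*(6 + (5*c)*(-2)))/4 = -2 + ((√6*√(c*(⅙)*48)/6)*(6 - 10*c))/4 = -2 + ((√6*√(8*c)/6)*(6 - 10*c))/4 = -2 + ((√6*(2*√2*√c)/6)*(6 - 10*c))/4 = -2 + ((2*√3*√c/3)*(6 - 10*c))/4 = -2 + (2*√3*√c*(6 - 10*c)/3)/4 = -2 + √3*√c*(6 - 10*c)/6)
(155 + q(6))*(-67) = (155 + (-2 + √3*√6 - 5*√3*6^(3/2)/3))*(-67) = (155 + (-2 + 3*√2 - 5*√3*6*√6/3))*(-67) = (155 + (-2 + 3*√2 - 30*√2))*(-67) = (155 + (-2 - 27*√2))*(-67) = (153 - 27*√2)*(-67) = -10251 + 1809*√2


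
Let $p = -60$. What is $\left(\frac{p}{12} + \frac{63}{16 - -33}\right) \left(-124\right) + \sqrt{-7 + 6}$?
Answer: $\frac{3224}{7} + i \approx 460.57 + 1.0 i$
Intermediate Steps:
$\left(\frac{p}{12} + \frac{63}{16 - -33}\right) \left(-124\right) + \sqrt{-7 + 6} = \left(- \frac{60}{12} + \frac{63}{16 - -33}\right) \left(-124\right) + \sqrt{-7 + 6} = \left(\left(-60\right) \frac{1}{12} + \frac{63}{16 + 33}\right) \left(-124\right) + \sqrt{-1} = \left(-5 + \frac{63}{49}\right) \left(-124\right) + i = \left(-5 + 63 \cdot \frac{1}{49}\right) \left(-124\right) + i = \left(-5 + \frac{9}{7}\right) \left(-124\right) + i = \left(- \frac{26}{7}\right) \left(-124\right) + i = \frac{3224}{7} + i$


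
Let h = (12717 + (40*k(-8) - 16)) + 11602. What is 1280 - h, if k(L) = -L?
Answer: -23343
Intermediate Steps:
h = 24623 (h = (12717 + (40*(-1*(-8)) - 16)) + 11602 = (12717 + (40*8 - 16)) + 11602 = (12717 + (320 - 16)) + 11602 = (12717 + 304) + 11602 = 13021 + 11602 = 24623)
1280 - h = 1280 - 1*24623 = 1280 - 24623 = -23343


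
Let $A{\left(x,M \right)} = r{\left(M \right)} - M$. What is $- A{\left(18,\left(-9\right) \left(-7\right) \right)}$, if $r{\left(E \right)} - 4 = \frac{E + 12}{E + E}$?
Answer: $\frac{2453}{42} \approx 58.405$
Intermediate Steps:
$r{\left(E \right)} = 4 + \frac{12 + E}{2 E}$ ($r{\left(E \right)} = 4 + \frac{E + 12}{E + E} = 4 + \frac{12 + E}{2 E}$)
$A{\left(x,M \right)} = \frac{9}{2} - M + \frac{6}{M}$ ($A{\left(x,M \right)} = \left(\frac{9}{2} + \frac{6}{M}\right) - M = \frac{9}{2} - M + \frac{6}{M}$)
$- A{\left(18,\left(-9\right) \left(-7\right) \right)} = - (\frac{9}{2} - \left(-9\right) \left(-7\right) + \frac{6}{\left(-9\right) \left(-7\right)}) = - (\frac{9}{2} - 63 + \frac{6}{63}) = - (\frac{9}{2} - 63 + 6 \cdot \frac{1}{63}) = - (\frac{9}{2} - 63 + \frac{2}{21}) = \left(-1\right) \left(- \frac{2453}{42}\right) = \frac{2453}{42}$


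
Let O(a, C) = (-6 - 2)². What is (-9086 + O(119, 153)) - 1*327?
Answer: -9349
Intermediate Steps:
O(a, C) = 64 (O(a, C) = (-8)² = 64)
(-9086 + O(119, 153)) - 1*327 = (-9086 + 64) - 1*327 = -9022 - 327 = -9349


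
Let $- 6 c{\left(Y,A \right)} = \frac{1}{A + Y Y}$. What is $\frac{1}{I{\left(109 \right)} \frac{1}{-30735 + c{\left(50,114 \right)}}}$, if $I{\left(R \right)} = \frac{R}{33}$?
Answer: $- \frac{5302525151}{569852} \approx -9305.1$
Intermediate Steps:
$c{\left(Y,A \right)} = - \frac{1}{6 \left(A + Y^{2}\right)}$ ($c{\left(Y,A \right)} = - \frac{1}{6 \left(A + Y Y\right)} = - \frac{1}{6 \left(A + Y^{2}\right)}$)
$I{\left(R \right)} = \frac{R}{33}$ ($I{\left(R \right)} = R \frac{1}{33} = \frac{R}{33}$)
$\frac{1}{I{\left(109 \right)} \frac{1}{-30735 + c{\left(50,114 \right)}}} = \frac{1}{\frac{1}{33} \cdot 109 \frac{1}{-30735 - \frac{1}{6 \cdot 114 + 6 \cdot 50^{2}}}} = \frac{1}{\frac{109}{33} \frac{1}{-30735 - \frac{1}{684 + 6 \cdot 2500}}} = \frac{1}{\frac{109}{33} \frac{1}{-30735 - \frac{1}{684 + 15000}}} = \frac{1}{\frac{109}{33} \frac{1}{-30735 - \frac{1}{15684}}} = \frac{1}{\frac{109}{33} \frac{1}{- \frac{482047741}{15684}}} = \frac{1}{\frac{109}{33} \left(- \frac{15684}{482047741}\right)} = \frac{1}{- \frac{569852}{5302525151}} = - \frac{5302525151}{569852}$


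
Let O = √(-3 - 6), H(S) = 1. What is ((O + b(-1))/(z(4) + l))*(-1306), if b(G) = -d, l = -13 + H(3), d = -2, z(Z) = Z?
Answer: 653/2 + 1959*I/4 ≈ 326.5 + 489.75*I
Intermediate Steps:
l = -12 (l = -13 + 1 = -12)
O = 3*I (O = √(-9) = 3*I ≈ 3.0*I)
b(G) = 2 (b(G) = -1*(-2) = 2)
((O + b(-1))/(z(4) + l))*(-1306) = ((3*I + 2)/(4 - 12))*(-1306) = ((2 + 3*I)/(-8))*(-1306) = ((2 + 3*I)*(-⅛))*(-1306) = (-¼ - 3*I/8)*(-1306) = 653/2 + 1959*I/4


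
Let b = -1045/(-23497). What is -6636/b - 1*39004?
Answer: -196685272/1045 ≈ -1.8822e+5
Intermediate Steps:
b = 1045/23497 (b = -1045*(-1/23497) = 1045/23497 ≈ 0.044474)
-6636/b - 1*39004 = -6636/1045/23497 - 1*39004 = -6636*23497/1045 - 39004 = -155926092/1045 - 39004 = -196685272/1045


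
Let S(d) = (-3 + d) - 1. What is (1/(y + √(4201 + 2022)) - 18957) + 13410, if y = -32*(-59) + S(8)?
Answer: -19821875335/3573441 - 7*√127/3573441 ≈ -5547.0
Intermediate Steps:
S(d) = -4 + d
y = 1892 (y = -32*(-59) + (-4 + 8) = 1888 + 4 = 1892)
(1/(y + √(4201 + 2022)) - 18957) + 13410 = (1/(1892 + √(4201 + 2022)) - 18957) + 13410 = (1/(1892 + √6223) - 18957) + 13410 = (1/(1892 + 7*√127) - 18957) + 13410 = (-18957 + 1/(1892 + 7*√127)) + 13410 = -5547 + 1/(1892 + 7*√127)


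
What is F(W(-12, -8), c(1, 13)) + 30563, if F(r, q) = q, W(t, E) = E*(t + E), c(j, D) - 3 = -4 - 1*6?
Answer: 30556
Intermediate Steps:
c(j, D) = -7 (c(j, D) = 3 + (-4 - 1*6) = 3 + (-4 - 6) = 3 - 10 = -7)
W(t, E) = E*(E + t)
F(W(-12, -8), c(1, 13)) + 30563 = -7 + 30563 = 30556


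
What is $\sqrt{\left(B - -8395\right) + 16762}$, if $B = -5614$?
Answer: $\sqrt{19543} \approx 139.8$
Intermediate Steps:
$\sqrt{\left(B - -8395\right) + 16762} = \sqrt{\left(-5614 - -8395\right) + 16762} = \sqrt{\left(-5614 + 8395\right) + 16762} = \sqrt{2781 + 16762} = \sqrt{19543}$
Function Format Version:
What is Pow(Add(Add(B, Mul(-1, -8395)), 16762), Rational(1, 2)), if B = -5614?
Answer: Pow(19543, Rational(1, 2)) ≈ 139.80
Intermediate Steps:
Pow(Add(Add(B, Mul(-1, -8395)), 16762), Rational(1, 2)) = Pow(Add(Add(-5614, Mul(-1, -8395)), 16762), Rational(1, 2)) = Pow(Add(Add(-5614, 8395), 16762), Rational(1, 2)) = Pow(Add(2781, 16762), Rational(1, 2)) = Pow(19543, Rational(1, 2))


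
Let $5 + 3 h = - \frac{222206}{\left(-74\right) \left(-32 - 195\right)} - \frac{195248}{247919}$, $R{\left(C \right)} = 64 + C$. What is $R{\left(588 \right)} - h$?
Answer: $\frac{4112519199050}{6246815043} \approx 658.34$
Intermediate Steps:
$h = - \frac{39595791014}{6246815043}$ ($h = - \frac{5}{3} + \frac{- \frac{222206}{\left(-74\right) \left(-32 - 195\right)} - \frac{195248}{247919}}{3} = - \frac{5}{3} + \frac{- \frac{222206}{\left(-74\right) \left(-227\right)} - \frac{195248}{247919}}{3} = - \frac{5}{3} + \frac{- \frac{222206}{16798} - \frac{195248}{247919}}{3} = - \frac{5}{3} + \frac{\left(-222206\right) \frac{1}{16798} - \frac{195248}{247919}}{3} = - \frac{5}{3} + \frac{- \frac{111103}{8399} - \frac{195248}{247919}}{3} = - \frac{5}{3} + \frac{1}{3} \left(- \frac{29184432609}{2082271681}\right) = - \frac{5}{3} - \frac{9728144203}{2082271681} = - \frac{39595791014}{6246815043} \approx -6.3386$)
$R{\left(588 \right)} - h = \left(64 + 588\right) - - \frac{39595791014}{6246815043} = 652 + \frac{39595791014}{6246815043} = \frac{4112519199050}{6246815043}$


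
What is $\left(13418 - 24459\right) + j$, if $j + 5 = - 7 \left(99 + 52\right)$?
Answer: $-12103$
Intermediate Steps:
$j = -1062$ ($j = -5 - 7 \left(99 + 52\right) = -5 - 1057 = -1062$)
$\left(13418 - 24459\right) + j = \left(13418 - 24459\right) - 1062 = -11041 - 1062 = -12103$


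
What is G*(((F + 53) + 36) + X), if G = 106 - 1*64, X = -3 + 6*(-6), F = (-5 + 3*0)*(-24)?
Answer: 7140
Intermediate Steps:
F = 120 (F = (-5 + 0)*(-24) = -5*(-24) = 120)
X = -39 (X = -3 - 36 = -39)
G = 42 (G = 106 - 64 = 42)
G*(((F + 53) + 36) + X) = 42*(((120 + 53) + 36) - 39) = 42*((173 + 36) - 39) = 42*(209 - 39) = 42*170 = 7140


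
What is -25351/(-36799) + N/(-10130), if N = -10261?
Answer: 634400169/372773870 ≈ 1.7018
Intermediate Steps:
-25351/(-36799) + N/(-10130) = -25351/(-36799) - 10261/(-10130) = -25351*(-1/36799) - 10261*(-1/10130) = 25351/36799 + 10261/10130 = 634400169/372773870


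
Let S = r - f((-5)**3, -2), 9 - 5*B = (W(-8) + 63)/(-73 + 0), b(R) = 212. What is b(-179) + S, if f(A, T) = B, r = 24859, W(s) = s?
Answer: 9150203/365 ≈ 25069.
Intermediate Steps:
B = 712/365 (B = 9/5 - (-8 + 63)/(5*(-73 + 0)) = 9/5 - 11/(-73) = 9/5 - 11*(-1)/73 = 9/5 - 1/5*(-55/73) = 9/5 + 11/73 = 712/365 ≈ 1.9507)
f(A, T) = 712/365
S = 9072823/365 (S = 24859 - 1*712/365 = 24859 - 712/365 = 9072823/365 ≈ 24857.)
b(-179) + S = 212 + 9072823/365 = 9150203/365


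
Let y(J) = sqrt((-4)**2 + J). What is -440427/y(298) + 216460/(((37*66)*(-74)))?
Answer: -54115/45177 - 440427*sqrt(314)/314 ≈ -24856.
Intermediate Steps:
y(J) = sqrt(16 + J)
-440427/y(298) + 216460/(((37*66)*(-74))) = -440427/sqrt(16 + 298) + 216460/(((37*66)*(-74))) = -440427*sqrt(314)/314 + 216460/((2442*(-74))) = -440427*sqrt(314)/314 + 216460/(-180708) = -440427*sqrt(314)/314 + 216460*(-1/180708) = -440427*sqrt(314)/314 - 54115/45177 = -54115/45177 - 440427*sqrt(314)/314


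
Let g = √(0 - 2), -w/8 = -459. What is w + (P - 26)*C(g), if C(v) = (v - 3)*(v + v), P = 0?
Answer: 3776 + 156*I*√2 ≈ 3776.0 + 220.62*I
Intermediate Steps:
w = 3672 (w = -8*(-459) = 3672)
g = I*√2 (g = √(-2) = I*√2 ≈ 1.4142*I)
C(v) = 2*v*(-3 + v) (C(v) = (-3 + v)*(2*v) = 2*v*(-3 + v))
w + (P - 26)*C(g) = 3672 + (0 - 26)*(2*(I*√2)*(-3 + I*√2)) = 3672 - 52*I*√2*(-3 + I*√2)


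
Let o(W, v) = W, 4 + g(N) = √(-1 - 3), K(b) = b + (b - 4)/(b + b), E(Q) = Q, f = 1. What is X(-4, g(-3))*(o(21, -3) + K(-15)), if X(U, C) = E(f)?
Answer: 199/30 ≈ 6.6333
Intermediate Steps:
K(b) = b + (-4 + b)/(2*b) (K(b) = b + (-4 + b)/((2*b)) = b + (-4 + b)*(1/(2*b)) = b + (-4 + b)/(2*b))
g(N) = -4 + 2*I (g(N) = -4 + √(-1 - 3) = -4 + √(-4) = -4 + 2*I)
X(U, C) = 1
X(-4, g(-3))*(o(21, -3) + K(-15)) = 1*(21 + (½ - 15 - 2/(-15))) = 1*(21 + (½ - 15 - 2*(-1/15))) = 1*(21 + (½ - 15 + 2/15)) = 1*(21 - 431/30) = 1*(199/30) = 199/30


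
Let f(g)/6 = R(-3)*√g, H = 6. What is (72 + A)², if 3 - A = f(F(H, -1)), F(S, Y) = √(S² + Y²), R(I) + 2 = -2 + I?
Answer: 9*(25 + 14*37^(¼))² ≈ 31893.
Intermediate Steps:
R(I) = -4 + I (R(I) = -2 + (-2 + I) = -4 + I)
f(g) = -42*√g (f(g) = 6*((-4 - 3)*√g) = 6*(-7*√g) = -42*√g)
A = 3 + 42*37^(¼) (A = 3 - (-42)*√(√(6² + (-1)²)) = 3 - (-42)*√(√(36 + 1)) = 3 - (-42)*√(√37) = 3 - (-42)*37^(¼) = 3 + 42*37^(¼) ≈ 106.59)
(72 + A)² = (72 + (3 + 42*37^(¼)))² = (75 + 42*37^(¼))²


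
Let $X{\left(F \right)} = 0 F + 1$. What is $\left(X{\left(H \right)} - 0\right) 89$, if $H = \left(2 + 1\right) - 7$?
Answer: $89$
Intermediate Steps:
$H = -4$ ($H = 3 - 7 = -4$)
$X{\left(F \right)} = 1$ ($X{\left(F \right)} = 0 + 1 = 1$)
$\left(X{\left(H \right)} - 0\right) 89 = \left(1 - 0\right) 89 = \left(1 + 0\right) 89 = 1 \cdot 89 = 89$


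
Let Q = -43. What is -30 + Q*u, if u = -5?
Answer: 185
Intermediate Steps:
-30 + Q*u = -30 - 43*(-5) = -30 + 215 = 185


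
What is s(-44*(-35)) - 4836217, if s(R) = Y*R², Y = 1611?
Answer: 3815811383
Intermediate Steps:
s(R) = 1611*R²
s(-44*(-35)) - 4836217 = 1611*(-44*(-35))² - 4836217 = 1611*1540² - 4836217 = 1611*2371600 - 4836217 = 3820647600 - 4836217 = 3815811383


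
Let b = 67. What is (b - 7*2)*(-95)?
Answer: -5035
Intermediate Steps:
(b - 7*2)*(-95) = (67 - 7*2)*(-95) = (67 - 14)*(-95) = 53*(-95) = -5035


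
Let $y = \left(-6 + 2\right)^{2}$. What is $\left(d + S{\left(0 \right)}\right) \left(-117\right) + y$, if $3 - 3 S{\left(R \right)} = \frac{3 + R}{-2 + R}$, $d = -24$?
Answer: $\frac{5297}{2} \approx 2648.5$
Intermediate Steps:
$S{\left(R \right)} = 1 - \frac{3 + R}{3 \left(-2 + R\right)}$ ($S{\left(R \right)} = 1 - \frac{\left(3 + R\right) \frac{1}{-2 + R}}{3} = 1 - \frac{\frac{1}{-2 + R} \left(3 + R\right)}{3} = 1 - \frac{3 + R}{3 \left(-2 + R\right)}$)
$y = 16$ ($y = \left(-4\right)^{2} = 16$)
$\left(d + S{\left(0 \right)}\right) \left(-117\right) + y = \left(-24 + \frac{-9 + 2 \cdot 0}{3 \left(-2 + 0\right)}\right) \left(-117\right) + 16 = \left(-24 + \frac{-9 + 0}{3 \left(-2\right)}\right) \left(-117\right) + 16 = \left(-24 + \frac{1}{3} \left(- \frac{1}{2}\right) \left(-9\right)\right) \left(-117\right) + 16 = \left(-24 + \frac{3}{2}\right) \left(-117\right) + 16 = \left(- \frac{45}{2}\right) \left(-117\right) + 16 = \frac{5265}{2} + 16 = \frac{5297}{2}$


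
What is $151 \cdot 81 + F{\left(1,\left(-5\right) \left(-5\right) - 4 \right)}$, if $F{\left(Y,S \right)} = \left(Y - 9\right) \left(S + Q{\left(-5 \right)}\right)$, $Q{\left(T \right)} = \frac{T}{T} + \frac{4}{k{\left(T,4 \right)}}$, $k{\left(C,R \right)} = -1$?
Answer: $12087$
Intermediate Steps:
$Q{\left(T \right)} = -3$ ($Q{\left(T \right)} = \frac{T}{T} + \frac{4}{-1} = 1 + 4 \left(-1\right) = 1 - 4 = -3$)
$F{\left(Y,S \right)} = \left(-9 + Y\right) \left(-3 + S\right)$ ($F{\left(Y,S \right)} = \left(Y - 9\right) \left(S - 3\right) = \left(-9 + Y\right) \left(-3 + S\right)$)
$151 \cdot 81 + F{\left(1,\left(-5\right) \left(-5\right) - 4 \right)} = 151 \cdot 81 + \left(27 - 9 \left(\left(-5\right) \left(-5\right) - 4\right) - 3 + \left(\left(-5\right) \left(-5\right) - 4\right) 1\right) = 12231 + \left(27 - 9 \left(25 - 4\right) - 3 + \left(25 - 4\right) 1\right) = 12231 + \left(27 - 189 - 3 + 21 \cdot 1\right) = 12231 + \left(27 - 189 - 3 + 21\right) = 12231 - 144 = 12087$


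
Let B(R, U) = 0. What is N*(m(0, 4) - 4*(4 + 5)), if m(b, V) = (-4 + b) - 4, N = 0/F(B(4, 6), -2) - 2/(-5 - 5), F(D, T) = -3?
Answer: -44/5 ≈ -8.8000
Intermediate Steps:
N = ⅕ (N = 0/(-3) - 2/(-5 - 5) = 0*(-⅓) - 2/(-10) = 0 - 2*(-⅒) = 0 + ⅕ = ⅕ ≈ 0.20000)
m(b, V) = -8 + b
N*(m(0, 4) - 4*(4 + 5)) = ((-8 + 0) - 4*(4 + 5))/5 = (-8 - 4*9)/5 = (-8 - 36)/5 = (⅕)*(-44) = -44/5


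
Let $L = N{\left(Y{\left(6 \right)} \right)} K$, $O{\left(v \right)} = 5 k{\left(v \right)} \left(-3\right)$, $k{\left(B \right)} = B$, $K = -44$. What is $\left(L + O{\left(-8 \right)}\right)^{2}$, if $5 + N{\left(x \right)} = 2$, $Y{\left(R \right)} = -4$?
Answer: $63504$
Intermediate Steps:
$N{\left(x \right)} = -3$ ($N{\left(x \right)} = -5 + 2 = -3$)
$O{\left(v \right)} = - 15 v$ ($O{\left(v \right)} = 5 v \left(-3\right) = - 15 v$)
$L = 132$ ($L = \left(-3\right) \left(-44\right) = 132$)
$\left(L + O{\left(-8 \right)}\right)^{2} = \left(132 - -120\right)^{2} = \left(132 + 120\right)^{2} = 252^{2} = 63504$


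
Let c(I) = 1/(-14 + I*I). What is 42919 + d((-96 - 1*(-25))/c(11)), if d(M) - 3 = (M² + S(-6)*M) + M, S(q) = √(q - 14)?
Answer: 57749734 - 15194*I*√5 ≈ 5.775e+7 - 33975.0*I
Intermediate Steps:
S(q) = √(-14 + q)
c(I) = 1/(-14 + I²)
d(M) = 3 + M + M² + 2*I*M*√5 (d(M) = 3 + ((M² + √(-14 - 6)*M) + M) = 3 + ((M² + √(-20)*M) + M) = 3 + ((M² + (2*I*√5)*M) + M) = 3 + ((M² + 2*I*M*√5) + M) = 3 + (M + M² + 2*I*M*√5) = 3 + M + M² + 2*I*M*√5)
42919 + d((-96 - 1*(-25))/c(11)) = 42919 + (3 + (-96 - 1*(-25))/(1/(-14 + 11²)) + ((-96 - 1*(-25))/(1/(-14 + 11²)))² + 2*I*((-96 - 1*(-25))/(1/(-14 + 11²)))*√5) = 42919 + (3 + (-96 + 25)/(1/(-14 + 121)) + ((-96 + 25)/(1/(-14 + 121)))² + 2*I*((-96 + 25)/(1/(-14 + 121)))*√5) = 42919 + (3 - 71/(1/107) + (-71/(1/107))² + 2*I*(-71/(1/107))*√5) = 42919 + (3 - 71/1/107 + (-71/1/107)² + 2*I*(-71/1/107)*√5) = 42919 + (3 - 71*107 + (-71*107)² + 2*I*(-71*107)*√5) = 42919 + (3 - 7597 + (-7597)² + 2*I*(-7597)*√5) = 42919 + (3 - 7597 + 57714409 - 15194*I*√5) = 42919 + (57706815 - 15194*I*√5) = 57749734 - 15194*I*√5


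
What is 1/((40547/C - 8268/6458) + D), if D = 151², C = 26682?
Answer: 86156178/1964467637453 ≈ 4.3857e-5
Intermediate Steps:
D = 22801
1/((40547/C - 8268/6458) + D) = 1/((40547/26682 - 8268/6458) + 22801) = 1/((40547*(1/26682) - 8268*1/6458) + 22801) = 1/((40547/26682 - 4134/3229) + 22801) = 1/(20622875/86156178 + 22801) = 1/(1964467637453/86156178) = 86156178/1964467637453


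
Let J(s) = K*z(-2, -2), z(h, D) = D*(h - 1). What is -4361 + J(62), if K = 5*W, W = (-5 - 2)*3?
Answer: -4991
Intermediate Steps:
z(h, D) = D*(-1 + h)
W = -21 (W = -7*3 = -21)
K = -105 (K = 5*(-21) = -105)
J(s) = -630 (J(s) = -(-210)*(-1 - 2) = -(-210)*(-3) = -105*6 = -630)
-4361 + J(62) = -4361 - 630 = -4991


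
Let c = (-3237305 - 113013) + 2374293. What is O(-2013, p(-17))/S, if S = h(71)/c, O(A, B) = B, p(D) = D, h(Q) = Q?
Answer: 16592425/71 ≈ 2.3370e+5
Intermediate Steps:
c = -976025 (c = -3350318 + 2374293 = -976025)
S = -71/976025 (S = 71/(-976025) = 71*(-1/976025) = -71/976025 ≈ -7.2744e-5)
O(-2013, p(-17))/S = -17/(-71/976025) = -17*(-976025/71) = 16592425/71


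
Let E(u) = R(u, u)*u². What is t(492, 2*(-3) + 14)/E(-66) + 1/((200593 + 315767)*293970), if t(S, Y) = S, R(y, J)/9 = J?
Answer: -345753783421/1818344509066800 ≈ -0.00019015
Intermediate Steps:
R(y, J) = 9*J
E(u) = 9*u³ (E(u) = (9*u)*u² = 9*u³)
t(492, 2*(-3) + 14)/E(-66) + 1/((200593 + 315767)*293970) = 492/((9*(-66)³)) + 1/((200593 + 315767)*293970) = 492/((9*(-287496))) + (1/293970)/516360 = 492/(-2587464) + (1/516360)*(1/293970) = 492*(-1/2587464) + 1/151794349200 = -41/215622 + 1/151794349200 = -345753783421/1818344509066800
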